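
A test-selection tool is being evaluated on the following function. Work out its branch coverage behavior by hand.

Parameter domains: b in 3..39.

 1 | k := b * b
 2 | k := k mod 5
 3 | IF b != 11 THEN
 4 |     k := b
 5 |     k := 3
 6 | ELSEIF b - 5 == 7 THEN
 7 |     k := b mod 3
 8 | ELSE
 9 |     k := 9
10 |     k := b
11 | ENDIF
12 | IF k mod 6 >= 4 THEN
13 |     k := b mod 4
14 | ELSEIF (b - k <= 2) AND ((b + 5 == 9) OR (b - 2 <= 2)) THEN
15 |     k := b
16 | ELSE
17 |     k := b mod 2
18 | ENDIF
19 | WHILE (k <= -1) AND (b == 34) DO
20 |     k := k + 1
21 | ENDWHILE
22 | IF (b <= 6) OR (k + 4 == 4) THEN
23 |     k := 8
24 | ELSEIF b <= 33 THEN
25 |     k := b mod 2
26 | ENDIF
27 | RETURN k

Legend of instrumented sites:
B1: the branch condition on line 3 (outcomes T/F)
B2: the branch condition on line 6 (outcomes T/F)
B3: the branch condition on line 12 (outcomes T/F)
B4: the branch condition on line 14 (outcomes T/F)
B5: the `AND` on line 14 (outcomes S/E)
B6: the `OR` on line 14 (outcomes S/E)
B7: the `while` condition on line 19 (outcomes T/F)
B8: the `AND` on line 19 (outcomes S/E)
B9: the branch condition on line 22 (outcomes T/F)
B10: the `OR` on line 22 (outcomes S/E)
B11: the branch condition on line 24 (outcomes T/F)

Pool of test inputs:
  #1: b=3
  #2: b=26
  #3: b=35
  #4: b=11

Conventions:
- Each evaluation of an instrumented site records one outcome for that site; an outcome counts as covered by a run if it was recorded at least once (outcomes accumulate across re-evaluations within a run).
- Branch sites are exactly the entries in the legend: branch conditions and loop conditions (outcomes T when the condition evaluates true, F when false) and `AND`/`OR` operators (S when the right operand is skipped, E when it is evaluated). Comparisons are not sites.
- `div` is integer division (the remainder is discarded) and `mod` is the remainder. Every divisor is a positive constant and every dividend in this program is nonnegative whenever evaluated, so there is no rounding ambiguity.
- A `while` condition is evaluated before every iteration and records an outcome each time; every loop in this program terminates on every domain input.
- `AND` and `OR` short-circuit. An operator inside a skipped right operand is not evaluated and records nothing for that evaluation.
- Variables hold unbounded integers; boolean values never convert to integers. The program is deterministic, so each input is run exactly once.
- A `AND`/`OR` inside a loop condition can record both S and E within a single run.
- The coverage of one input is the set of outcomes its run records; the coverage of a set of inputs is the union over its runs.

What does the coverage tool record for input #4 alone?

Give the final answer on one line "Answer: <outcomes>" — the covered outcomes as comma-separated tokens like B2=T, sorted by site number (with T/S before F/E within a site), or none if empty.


Simulating input #4 (b=11) step by step:
  B1->F, B2->F, B3->T, B8->S, B7->F, B10->E, B9->F, B11->T
as a set, this run covers: B1=F, B2=F, B3=T, B7=F, B8=S, B9=F, B10=E, B11=T
Answer: B1=F, B2=F, B3=T, B7=F, B8=S, B9=F, B10=E, B11=T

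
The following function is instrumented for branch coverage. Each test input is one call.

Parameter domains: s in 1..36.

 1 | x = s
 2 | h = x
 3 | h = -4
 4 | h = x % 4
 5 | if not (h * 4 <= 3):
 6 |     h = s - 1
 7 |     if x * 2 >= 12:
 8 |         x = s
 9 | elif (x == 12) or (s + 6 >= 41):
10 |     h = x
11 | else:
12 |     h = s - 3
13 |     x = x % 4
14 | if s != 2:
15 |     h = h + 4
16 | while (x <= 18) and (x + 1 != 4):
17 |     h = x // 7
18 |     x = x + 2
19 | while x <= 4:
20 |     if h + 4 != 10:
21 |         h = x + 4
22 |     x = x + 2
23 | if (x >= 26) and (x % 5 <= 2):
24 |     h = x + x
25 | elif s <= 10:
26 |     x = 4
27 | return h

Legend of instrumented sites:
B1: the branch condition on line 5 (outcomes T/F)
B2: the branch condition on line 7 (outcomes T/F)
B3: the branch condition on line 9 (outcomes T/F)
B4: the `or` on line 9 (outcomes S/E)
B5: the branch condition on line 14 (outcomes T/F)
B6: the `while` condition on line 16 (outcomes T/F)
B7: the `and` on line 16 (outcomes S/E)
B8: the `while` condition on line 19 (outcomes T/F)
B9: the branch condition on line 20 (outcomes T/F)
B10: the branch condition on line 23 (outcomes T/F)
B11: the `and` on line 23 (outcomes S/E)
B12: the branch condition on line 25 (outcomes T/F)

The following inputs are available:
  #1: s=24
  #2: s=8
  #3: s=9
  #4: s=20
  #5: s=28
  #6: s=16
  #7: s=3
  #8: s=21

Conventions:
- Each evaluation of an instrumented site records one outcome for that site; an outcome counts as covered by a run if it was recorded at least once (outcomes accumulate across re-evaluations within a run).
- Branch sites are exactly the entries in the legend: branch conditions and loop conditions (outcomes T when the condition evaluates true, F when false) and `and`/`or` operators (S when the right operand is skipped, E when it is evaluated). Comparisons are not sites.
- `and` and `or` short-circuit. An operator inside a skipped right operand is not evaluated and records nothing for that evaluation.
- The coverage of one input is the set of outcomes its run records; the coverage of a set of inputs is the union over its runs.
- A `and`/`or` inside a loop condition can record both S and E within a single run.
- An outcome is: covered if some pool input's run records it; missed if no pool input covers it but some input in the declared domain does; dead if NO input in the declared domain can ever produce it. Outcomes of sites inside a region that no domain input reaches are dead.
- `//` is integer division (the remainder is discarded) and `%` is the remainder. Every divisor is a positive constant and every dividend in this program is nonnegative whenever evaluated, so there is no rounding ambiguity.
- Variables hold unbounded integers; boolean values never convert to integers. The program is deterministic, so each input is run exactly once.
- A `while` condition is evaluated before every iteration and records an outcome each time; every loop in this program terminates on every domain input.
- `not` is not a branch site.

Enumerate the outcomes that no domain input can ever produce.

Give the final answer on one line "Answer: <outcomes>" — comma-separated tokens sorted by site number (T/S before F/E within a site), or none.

running all 36 domain inputs and tallying outcomes:
  reachable outcomes have witnesses, e.g. B1=T (e.g. s=1), B1=F (e.g. s=4), B2=T (e.g. s=6), B2=F (e.g. s=1)

Answer: none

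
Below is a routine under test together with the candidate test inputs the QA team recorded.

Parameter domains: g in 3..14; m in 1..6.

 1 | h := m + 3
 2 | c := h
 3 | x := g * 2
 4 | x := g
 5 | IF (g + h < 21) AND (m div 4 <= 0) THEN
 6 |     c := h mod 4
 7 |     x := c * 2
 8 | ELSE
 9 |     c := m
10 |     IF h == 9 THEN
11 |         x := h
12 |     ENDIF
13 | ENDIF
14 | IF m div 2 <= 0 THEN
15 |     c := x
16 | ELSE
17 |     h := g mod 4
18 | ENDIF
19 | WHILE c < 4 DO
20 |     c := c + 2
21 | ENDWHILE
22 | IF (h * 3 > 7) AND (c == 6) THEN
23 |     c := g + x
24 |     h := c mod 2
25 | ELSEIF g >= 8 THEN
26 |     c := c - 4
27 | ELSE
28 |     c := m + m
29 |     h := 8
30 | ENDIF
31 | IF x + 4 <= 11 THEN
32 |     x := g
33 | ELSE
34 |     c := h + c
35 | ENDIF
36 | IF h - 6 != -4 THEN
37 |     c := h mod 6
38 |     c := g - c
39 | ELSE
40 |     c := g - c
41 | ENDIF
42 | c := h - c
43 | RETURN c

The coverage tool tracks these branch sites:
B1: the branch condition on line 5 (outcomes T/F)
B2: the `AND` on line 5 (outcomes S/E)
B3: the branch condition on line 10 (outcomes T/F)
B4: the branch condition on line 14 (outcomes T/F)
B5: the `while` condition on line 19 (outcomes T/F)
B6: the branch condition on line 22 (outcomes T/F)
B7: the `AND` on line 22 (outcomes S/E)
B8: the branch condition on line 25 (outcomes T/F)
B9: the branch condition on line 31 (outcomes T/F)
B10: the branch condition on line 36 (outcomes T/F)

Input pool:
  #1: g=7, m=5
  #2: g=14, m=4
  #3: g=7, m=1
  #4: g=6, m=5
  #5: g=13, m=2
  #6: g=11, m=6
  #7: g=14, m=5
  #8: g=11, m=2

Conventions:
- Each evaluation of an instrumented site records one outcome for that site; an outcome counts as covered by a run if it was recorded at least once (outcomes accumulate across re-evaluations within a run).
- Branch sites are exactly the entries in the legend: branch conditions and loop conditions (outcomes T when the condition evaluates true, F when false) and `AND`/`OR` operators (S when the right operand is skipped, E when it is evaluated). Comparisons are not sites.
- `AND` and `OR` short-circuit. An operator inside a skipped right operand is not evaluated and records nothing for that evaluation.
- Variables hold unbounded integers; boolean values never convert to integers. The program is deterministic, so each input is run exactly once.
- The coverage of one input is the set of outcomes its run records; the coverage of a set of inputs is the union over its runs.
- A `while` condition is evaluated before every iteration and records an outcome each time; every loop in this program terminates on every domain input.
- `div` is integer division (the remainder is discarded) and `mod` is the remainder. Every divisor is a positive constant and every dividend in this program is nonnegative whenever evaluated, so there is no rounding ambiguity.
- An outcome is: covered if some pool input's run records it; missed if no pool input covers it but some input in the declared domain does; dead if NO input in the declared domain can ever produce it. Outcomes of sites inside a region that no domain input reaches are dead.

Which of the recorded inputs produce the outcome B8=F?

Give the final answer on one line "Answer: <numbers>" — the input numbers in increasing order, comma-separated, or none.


input #1 (g=7, m=5): records B8=F
input #2 (g=14, m=4): does not record B8=F
input #3 (g=7, m=1): records B8=F
input #4 (g=6, m=5): records B8=F
input #5 (g=13, m=2): does not record B8=F
input #6 (g=11, m=6): does not record B8=F
input #7 (g=14, m=5): does not record B8=F
input #8 (g=11, m=2): does not record B8=F
Answer: 1, 3, 4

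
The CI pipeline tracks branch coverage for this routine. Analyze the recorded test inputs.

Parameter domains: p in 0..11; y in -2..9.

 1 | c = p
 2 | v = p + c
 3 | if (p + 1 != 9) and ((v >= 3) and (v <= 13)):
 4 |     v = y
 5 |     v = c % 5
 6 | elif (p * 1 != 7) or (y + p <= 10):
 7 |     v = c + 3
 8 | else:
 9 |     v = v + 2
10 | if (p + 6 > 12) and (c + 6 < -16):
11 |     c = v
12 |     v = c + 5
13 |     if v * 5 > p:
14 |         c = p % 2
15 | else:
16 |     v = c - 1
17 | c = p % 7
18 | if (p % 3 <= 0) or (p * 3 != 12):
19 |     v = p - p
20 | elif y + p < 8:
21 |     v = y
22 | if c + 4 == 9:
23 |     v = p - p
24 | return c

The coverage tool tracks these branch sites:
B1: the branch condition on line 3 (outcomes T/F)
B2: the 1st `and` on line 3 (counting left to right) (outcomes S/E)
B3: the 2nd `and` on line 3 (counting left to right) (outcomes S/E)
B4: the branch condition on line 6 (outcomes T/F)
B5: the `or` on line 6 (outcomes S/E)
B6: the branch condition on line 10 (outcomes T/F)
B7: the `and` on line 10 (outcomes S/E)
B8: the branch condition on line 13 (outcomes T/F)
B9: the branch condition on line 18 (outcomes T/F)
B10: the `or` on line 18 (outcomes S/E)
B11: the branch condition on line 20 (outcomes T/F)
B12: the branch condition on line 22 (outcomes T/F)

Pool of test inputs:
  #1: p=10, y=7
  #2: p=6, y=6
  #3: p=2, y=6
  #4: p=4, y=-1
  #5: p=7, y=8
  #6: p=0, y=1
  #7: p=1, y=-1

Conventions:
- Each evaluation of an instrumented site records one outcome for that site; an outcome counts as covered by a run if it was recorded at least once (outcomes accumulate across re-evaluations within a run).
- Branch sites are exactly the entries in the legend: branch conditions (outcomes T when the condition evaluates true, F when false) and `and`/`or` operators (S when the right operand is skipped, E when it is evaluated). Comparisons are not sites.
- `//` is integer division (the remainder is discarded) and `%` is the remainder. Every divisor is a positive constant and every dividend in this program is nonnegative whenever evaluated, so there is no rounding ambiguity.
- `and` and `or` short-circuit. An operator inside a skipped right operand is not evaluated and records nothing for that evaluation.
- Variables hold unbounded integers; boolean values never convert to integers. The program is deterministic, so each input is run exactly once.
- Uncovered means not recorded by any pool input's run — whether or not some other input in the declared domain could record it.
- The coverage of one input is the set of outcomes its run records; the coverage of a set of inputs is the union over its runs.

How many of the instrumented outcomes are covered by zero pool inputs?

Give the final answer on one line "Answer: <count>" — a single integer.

input #1, p=10, y=7: outcomes B1=F, B2=E, B3=E, B4=T, B5=S, B6=F, B7=E, B9=T, B10=E, B12=F
input #2, p=6, y=6: outcomes B1=T, B2=E, B3=E, B6=F, B7=S, B9=T, B10=S, B12=F
input #3, p=2, y=6: outcomes B1=T, B2=E, B3=E, B6=F, B7=S, B9=T, B10=E, B12=F
input #4, p=4, y=-1: outcomes B1=T, B2=E, B3=E, B6=F, B7=S, B9=F, B10=E, B11=T, B12=F
input #5, p=7, y=8: outcomes B1=F, B2=E, B3=E, B4=F, B5=E, B6=F, B7=E, B9=T, B10=E, B12=F
input #6, p=0, y=1: outcomes B1=F, B2=E, B3=S, B4=T, B5=S, B6=F, B7=S, B9=T, B10=S, B12=F
input #7, p=1, y=-1: outcomes B1=F, B2=E, B3=S, B4=T, B5=S, B6=F, B7=S, B9=T, B10=E, B12=F
union over the pool: B1=T, B1=F, B2=E, B3=S, B3=E, B4=T, B4=F, B5=S, B5=E, B6=F, B7=S, B7=E, B9=T, B9=F, B10=S, B10=E, B11=T, B12=F
uncovered (6 of 24): B2=S, B6=T, B8=T, B8=F, B11=F, B12=T

Answer: 6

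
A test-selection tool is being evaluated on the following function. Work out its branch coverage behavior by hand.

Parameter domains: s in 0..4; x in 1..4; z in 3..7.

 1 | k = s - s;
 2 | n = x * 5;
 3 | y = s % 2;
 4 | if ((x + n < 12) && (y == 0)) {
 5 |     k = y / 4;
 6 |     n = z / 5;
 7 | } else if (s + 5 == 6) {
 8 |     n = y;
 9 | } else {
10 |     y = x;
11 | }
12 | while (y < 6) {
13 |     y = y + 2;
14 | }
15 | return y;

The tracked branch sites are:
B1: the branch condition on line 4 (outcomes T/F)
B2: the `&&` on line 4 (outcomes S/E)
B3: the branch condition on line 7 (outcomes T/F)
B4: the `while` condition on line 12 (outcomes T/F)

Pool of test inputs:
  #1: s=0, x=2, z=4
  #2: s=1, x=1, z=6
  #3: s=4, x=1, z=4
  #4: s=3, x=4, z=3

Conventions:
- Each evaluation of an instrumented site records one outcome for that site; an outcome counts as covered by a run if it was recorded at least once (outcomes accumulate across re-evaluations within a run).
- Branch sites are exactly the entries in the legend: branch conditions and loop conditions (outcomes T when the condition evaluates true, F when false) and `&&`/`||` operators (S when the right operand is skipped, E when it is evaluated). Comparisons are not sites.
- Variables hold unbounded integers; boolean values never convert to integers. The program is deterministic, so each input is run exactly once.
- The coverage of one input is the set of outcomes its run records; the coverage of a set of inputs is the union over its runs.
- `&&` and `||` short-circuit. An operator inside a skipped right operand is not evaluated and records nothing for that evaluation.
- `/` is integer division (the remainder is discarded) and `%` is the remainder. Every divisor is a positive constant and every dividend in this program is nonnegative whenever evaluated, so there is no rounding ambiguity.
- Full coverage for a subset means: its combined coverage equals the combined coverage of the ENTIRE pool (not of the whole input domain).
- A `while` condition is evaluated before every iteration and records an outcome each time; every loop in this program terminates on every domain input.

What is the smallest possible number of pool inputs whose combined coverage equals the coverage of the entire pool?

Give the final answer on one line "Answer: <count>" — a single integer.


input #1 (s=0, x=2, z=4): events B2->S, B1->F, B3->F, B4->T, B4->T, B4->F; covers B1=F, B2=S, B3=F, B4=T, B4=F
input #2 (s=1, x=1, z=6): events B2->E, B1->F, B3->T, B4->T, B4->T, B4->T, B4->F; covers B1=F, B2=E, B3=T, B4=T, B4=F
input #3 (s=4, x=1, z=4): events B2->E, B1->T, B4->T, B4->T, B4->T, B4->F; covers B1=T, B2=E, B4=T, B4=F
input #4 (s=3, x=4, z=3): events B2->S, B1->F, B3->F, B4->T, B4->F; covers B1=F, B2=S, B3=F, B4=T, B4=F
pool-wide coverage (8 outcomes): B1=T, B1=F, B2=S, B2=E, B3=T, B3=F, B4=T, B4=F
no size-1 subset reaches all 8 outcomes (best union: 5/8)
no size-2 subset reaches all 8 outcomes (best union: 7/8)
inputs {1, 2, 3} (size 3) cover everything; no size-3 subset with a lexicographically smaller index list covers all 8
Answer: 3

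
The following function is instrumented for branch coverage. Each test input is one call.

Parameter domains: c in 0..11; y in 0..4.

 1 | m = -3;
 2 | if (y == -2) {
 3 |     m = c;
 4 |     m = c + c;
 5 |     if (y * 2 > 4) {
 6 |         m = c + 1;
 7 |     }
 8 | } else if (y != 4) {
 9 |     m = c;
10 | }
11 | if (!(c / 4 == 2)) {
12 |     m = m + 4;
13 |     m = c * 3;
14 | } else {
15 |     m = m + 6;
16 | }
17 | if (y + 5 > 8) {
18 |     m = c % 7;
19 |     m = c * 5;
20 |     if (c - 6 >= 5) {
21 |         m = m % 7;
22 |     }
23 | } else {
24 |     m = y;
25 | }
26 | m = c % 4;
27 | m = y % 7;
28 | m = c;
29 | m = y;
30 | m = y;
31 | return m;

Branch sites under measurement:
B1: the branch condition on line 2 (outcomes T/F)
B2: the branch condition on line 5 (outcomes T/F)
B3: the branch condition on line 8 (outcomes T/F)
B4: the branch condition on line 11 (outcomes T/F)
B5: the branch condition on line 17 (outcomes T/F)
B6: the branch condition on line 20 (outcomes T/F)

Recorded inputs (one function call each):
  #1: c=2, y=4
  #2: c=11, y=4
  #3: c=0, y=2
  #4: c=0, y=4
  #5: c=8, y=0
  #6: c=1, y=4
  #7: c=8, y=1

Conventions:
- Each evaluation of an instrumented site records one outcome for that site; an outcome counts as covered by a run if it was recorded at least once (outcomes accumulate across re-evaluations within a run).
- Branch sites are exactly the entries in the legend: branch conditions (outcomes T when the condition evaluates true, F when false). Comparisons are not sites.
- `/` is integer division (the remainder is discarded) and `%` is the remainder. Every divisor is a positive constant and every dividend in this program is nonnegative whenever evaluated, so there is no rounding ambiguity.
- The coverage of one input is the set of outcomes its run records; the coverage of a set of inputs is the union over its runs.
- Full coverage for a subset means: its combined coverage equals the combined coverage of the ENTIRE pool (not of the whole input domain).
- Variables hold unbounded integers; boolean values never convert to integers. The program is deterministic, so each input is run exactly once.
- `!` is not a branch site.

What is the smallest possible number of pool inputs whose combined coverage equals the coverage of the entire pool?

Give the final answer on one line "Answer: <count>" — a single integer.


input #1, c=2, y=4: events B1->F, B3->F, B4->T, B5->T, B6->F; outcomes B1=F, B3=F, B4=T, B5=T, B6=F
input #2, c=11, y=4: events B1->F, B3->F, B4->F, B5->T, B6->T; outcomes B1=F, B3=F, B4=F, B5=T, B6=T
input #3, c=0, y=2: events B1->F, B3->T, B4->T, B5->F; outcomes B1=F, B3=T, B4=T, B5=F
input #4, c=0, y=4: events B1->F, B3->F, B4->T, B5->T, B6->F; outcomes B1=F, B3=F, B4=T, B5=T, B6=F
input #5, c=8, y=0: events B1->F, B3->T, B4->F, B5->F; outcomes B1=F, B3=T, B4=F, B5=F
input #6, c=1, y=4: events B1->F, B3->F, B4->T, B5->T, B6->F; outcomes B1=F, B3=F, B4=T, B5=T, B6=F
input #7, c=8, y=1: events B1->F, B3->T, B4->F, B5->F; outcomes B1=F, B3=T, B4=F, B5=F
together the pool reaches 9 outcomes: B1=F, B3=T, B3=F, B4=T, B4=F, B5=T, B5=F, B6=T, B6=F
size 1 is not enough: best union over all size-1 subsets is 5/9
size 2 is not enough: best union over all size-2 subsets is 8/9
inputs {1, 2, 3} (size 3) cover everything; no size-3 subset with a lexicographically smaller index list covers all 9
Answer: 3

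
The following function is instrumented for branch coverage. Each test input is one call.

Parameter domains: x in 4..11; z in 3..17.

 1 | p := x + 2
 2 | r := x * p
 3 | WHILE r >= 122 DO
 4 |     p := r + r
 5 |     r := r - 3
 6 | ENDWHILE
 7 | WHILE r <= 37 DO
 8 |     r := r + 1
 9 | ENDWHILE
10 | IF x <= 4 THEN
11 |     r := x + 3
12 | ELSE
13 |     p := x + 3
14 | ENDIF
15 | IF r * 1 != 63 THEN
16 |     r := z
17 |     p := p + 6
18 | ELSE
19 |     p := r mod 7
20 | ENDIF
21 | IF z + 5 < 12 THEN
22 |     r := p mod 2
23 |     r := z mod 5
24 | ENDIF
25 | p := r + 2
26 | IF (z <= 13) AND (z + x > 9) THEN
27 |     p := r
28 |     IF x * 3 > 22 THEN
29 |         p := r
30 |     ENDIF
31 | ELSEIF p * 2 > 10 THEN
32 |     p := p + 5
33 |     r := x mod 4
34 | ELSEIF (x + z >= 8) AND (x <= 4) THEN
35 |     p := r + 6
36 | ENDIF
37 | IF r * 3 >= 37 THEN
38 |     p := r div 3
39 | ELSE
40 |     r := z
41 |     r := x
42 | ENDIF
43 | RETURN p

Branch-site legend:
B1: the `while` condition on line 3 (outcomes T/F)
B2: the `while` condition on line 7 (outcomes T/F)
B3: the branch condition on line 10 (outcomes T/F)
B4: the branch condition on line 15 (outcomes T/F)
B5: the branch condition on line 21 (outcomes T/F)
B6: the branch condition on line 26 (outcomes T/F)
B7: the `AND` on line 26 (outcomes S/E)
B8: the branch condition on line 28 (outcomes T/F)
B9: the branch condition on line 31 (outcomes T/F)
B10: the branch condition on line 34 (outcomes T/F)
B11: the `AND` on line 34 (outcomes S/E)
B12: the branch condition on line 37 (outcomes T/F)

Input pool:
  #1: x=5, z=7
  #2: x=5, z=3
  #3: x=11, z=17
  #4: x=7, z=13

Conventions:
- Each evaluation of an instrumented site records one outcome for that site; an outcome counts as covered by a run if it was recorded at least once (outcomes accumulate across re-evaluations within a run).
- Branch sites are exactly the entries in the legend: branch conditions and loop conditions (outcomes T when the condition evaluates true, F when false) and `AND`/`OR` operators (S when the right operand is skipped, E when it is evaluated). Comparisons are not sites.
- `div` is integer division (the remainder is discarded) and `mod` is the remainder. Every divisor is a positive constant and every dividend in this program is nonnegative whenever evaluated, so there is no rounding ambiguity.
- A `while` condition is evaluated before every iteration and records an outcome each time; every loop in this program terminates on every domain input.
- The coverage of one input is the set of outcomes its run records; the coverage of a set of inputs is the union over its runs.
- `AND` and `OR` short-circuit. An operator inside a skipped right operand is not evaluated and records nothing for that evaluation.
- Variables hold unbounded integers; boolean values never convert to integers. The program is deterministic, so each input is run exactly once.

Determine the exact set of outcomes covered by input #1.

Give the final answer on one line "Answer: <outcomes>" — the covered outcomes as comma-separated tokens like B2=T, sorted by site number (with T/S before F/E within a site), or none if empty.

Event log for input #1 (x=5, z=7):
  B1->F, B2->T, B2->T, B2->T, B2->F, B3->F, B4->T, B5->F, B7->E, B6->T
  B8->F, B12->F
distinct outcomes covered: B1=F, B2=T, B2=F, B3=F, B4=T, B5=F, B6=T, B7=E, B8=F, B12=F

Answer: B1=F, B2=T, B2=F, B3=F, B4=T, B5=F, B6=T, B7=E, B8=F, B12=F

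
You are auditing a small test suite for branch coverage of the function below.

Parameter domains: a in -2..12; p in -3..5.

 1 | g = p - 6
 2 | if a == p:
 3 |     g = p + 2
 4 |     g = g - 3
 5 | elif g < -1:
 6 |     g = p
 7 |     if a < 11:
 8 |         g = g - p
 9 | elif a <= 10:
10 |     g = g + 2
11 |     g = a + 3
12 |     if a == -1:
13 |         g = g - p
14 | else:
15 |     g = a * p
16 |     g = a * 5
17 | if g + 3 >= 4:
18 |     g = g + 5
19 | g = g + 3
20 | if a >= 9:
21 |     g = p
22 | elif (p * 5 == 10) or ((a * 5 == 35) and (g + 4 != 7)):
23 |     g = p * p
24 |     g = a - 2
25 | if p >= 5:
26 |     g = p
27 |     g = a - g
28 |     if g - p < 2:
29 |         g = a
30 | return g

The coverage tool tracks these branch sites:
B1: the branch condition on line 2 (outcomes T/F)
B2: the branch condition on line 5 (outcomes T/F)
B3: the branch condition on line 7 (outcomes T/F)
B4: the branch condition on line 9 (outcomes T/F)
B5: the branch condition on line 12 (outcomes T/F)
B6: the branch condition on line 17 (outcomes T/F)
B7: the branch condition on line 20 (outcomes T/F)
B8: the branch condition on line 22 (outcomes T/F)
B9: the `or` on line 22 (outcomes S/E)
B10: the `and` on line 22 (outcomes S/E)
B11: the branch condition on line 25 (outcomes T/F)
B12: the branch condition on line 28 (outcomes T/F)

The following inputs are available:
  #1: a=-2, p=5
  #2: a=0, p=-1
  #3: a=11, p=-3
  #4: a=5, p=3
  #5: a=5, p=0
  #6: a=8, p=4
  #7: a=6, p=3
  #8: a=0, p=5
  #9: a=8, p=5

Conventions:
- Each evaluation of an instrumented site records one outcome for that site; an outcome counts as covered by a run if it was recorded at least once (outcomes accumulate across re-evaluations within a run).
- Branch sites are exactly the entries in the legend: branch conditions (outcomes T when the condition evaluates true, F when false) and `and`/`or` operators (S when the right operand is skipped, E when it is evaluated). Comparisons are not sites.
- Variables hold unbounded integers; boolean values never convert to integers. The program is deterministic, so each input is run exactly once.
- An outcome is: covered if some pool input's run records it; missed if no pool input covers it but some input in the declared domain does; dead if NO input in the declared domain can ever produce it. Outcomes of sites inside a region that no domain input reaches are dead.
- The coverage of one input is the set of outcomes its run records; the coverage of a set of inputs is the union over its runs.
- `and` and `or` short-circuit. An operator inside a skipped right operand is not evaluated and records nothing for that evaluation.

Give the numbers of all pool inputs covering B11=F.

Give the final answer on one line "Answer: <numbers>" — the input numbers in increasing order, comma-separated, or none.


input #1 (a=-2, p=5): misses B11=F
input #2 (a=0, p=-1): covers B11=F
input #3 (a=11, p=-3): covers B11=F
input #4 (a=5, p=3): covers B11=F
input #5 (a=5, p=0): covers B11=F
input #6 (a=8, p=4): covers B11=F
input #7 (a=6, p=3): covers B11=F
input #8 (a=0, p=5): misses B11=F
input #9 (a=8, p=5): misses B11=F
Answer: 2, 3, 4, 5, 6, 7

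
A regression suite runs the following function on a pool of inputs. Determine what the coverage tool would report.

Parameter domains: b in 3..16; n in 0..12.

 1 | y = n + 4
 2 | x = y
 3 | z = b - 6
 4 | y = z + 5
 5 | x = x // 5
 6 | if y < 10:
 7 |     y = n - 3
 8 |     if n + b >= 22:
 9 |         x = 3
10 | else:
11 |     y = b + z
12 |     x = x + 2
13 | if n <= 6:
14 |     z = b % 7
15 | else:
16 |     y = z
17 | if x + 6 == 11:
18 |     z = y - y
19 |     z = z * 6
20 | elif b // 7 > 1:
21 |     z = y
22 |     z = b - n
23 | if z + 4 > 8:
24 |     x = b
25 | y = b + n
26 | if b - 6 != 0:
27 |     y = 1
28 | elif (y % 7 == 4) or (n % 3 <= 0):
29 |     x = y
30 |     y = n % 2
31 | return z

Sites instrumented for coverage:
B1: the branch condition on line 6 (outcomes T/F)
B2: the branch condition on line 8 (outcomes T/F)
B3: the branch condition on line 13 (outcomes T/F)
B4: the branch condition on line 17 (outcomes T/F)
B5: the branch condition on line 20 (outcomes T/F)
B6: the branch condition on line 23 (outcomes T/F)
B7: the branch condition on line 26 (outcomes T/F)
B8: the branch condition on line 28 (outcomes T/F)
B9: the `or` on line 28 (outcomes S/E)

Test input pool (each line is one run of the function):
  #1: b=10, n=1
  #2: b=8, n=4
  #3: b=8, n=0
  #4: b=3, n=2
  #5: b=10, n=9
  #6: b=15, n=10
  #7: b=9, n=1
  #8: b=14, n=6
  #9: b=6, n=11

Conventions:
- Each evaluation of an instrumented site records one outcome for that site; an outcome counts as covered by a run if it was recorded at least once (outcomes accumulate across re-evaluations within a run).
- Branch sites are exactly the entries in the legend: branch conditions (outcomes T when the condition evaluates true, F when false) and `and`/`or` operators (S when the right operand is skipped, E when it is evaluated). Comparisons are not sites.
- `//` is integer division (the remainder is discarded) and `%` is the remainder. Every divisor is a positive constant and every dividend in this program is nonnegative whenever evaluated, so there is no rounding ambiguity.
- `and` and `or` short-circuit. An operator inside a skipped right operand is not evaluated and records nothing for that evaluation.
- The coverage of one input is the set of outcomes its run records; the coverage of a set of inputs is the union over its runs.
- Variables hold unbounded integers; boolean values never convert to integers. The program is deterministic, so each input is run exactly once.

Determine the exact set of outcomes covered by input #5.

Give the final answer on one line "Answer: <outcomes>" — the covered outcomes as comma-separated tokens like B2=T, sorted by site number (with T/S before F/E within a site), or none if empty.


Running input #5 (b=10, n=9), event by event:
  B1->T, B2->F, B3->F, B4->F, B5->F, B6->F, B7->T
as a set, this run covers: B1=T, B2=F, B3=F, B4=F, B5=F, B6=F, B7=T
Answer: B1=T, B2=F, B3=F, B4=F, B5=F, B6=F, B7=T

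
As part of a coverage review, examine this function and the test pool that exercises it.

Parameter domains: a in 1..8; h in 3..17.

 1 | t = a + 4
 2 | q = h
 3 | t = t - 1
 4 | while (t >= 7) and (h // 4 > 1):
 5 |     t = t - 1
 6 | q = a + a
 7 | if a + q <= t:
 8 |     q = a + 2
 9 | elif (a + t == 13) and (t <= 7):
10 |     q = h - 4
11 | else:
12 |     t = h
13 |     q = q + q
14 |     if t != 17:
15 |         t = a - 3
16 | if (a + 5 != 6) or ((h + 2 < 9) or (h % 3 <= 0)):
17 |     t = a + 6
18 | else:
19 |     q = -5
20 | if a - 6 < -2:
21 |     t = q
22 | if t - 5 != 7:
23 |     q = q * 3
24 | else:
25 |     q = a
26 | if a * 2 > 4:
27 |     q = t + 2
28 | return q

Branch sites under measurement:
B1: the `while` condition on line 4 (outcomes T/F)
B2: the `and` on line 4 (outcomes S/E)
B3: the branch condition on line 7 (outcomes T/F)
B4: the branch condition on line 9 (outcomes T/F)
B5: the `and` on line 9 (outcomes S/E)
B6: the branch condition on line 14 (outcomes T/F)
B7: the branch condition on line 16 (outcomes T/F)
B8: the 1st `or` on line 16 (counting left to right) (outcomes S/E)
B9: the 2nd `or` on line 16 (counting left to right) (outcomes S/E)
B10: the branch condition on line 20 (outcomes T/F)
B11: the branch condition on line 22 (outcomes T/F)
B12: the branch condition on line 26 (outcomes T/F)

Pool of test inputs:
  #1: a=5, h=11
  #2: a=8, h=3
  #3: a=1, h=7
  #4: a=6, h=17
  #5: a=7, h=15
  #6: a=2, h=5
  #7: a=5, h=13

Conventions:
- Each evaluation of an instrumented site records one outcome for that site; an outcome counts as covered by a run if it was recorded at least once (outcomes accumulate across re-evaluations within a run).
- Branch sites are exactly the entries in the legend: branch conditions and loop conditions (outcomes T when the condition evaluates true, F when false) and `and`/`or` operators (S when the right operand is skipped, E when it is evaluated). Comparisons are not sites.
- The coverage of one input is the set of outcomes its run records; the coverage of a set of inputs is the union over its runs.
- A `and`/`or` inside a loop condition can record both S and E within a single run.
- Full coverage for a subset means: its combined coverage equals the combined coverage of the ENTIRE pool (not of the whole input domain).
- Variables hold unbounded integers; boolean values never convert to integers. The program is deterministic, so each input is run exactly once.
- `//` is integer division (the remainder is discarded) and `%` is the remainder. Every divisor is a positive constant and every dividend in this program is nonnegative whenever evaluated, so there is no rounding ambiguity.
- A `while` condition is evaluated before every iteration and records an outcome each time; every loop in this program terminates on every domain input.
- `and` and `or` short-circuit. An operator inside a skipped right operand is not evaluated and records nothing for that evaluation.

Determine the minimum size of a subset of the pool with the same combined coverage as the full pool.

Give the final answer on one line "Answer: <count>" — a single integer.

#1 (a=5, h=11) -> B2->E, B1->T, B2->E, B1->T, B2->S, B1->F, B3->F, B5->S, B4->F, B6->T, B8->S, B7->T, B10->F, B11->T, ...; covered: B1=T, B1=F, B2=S, B2=E, B3=F, B4=F, B5=S, B6=T, B7=T, B8=S, B10=F, B11=T, B12=T
#2 (a=8, h=3) -> B2->E, B1->F, B3->F, B5->S, B4->F, B6->T, B8->S, B7->T, B10->F, B11->T, B12->T; covered: B1=F, B2=E, B3=F, B4=F, B5=S, B6=T, B7=T, B8=S, B10=F, B11=T, B12=T
#3 (a=1, h=7) -> B2->S, B1->F, B3->T, B8->E, B9->E, B7->F, B10->T, B11->T, B12->F; covered: B1=F, B2=S, B3=T, B7=F, B8=E, B9=E, B10=T, B11=T, B12=F
#4 (a=6, h=17) -> B2->E, B1->T, B2->E, B1->T, B2->E, B1->T, B2->S, B1->F, B3->F, B5->S, B4->F, B6->F, B8->S, B7->T, ...; covered: B1=T, B1=F, B2=S, B2=E, B3=F, B4=F, B5=S, B6=F, B7=T, B8=S, B10=F, B11=F, B12=T
#5 (a=7, h=15) -> B2->E, B1->T, B2->E, B1->T, B2->E, B1->T, B2->E, B1->T, B2->S, B1->F, B3->F, B5->E, B4->T, B8->S, ...; covered: B1=T, B1=F, B2=S, B2=E, B3=F, B4=T, B5=E, B7=T, B8=S, B10=F, B11=T, B12=T
#6 (a=2, h=5) -> B2->S, B1->F, B3->F, B5->S, B4->F, B6->T, B8->S, B7->T, B10->T, B11->T, B12->F; covered: B1=F, B2=S, B3=F, B4=F, B5=S, B6=T, B7=T, B8=S, B10=T, B11=T, B12=F
#7 (a=5, h=13) -> B2->E, B1->T, B2->E, B1->T, B2->S, B1->F, B3->F, B5->S, B4->F, B6->T, B8->S, B7->T, B10->F, B11->T, ...; covered: B1=T, B1=F, B2=S, B2=E, B3=F, B4=F, B5=S, B6=T, B7=T, B8=S, B10=F, B11=T, B12=T
union over all inputs: B1=T, B1=F, B2=S, B2=E, B3=T, B3=F, B4=T, B4=F, B5=S, B5=E, B6=T, B6=F, B7=T, B7=F, B8=S, B8=E, B9=E, B10=T, B10=F, B11=T, B11=F, B12=T, B12=F (23 outcomes)
no size-1 subset reaches all 23 outcomes (best union: 13/23)
no size-2 subset reaches all 23 outcomes (best union: 20/23)
no size-3 subset reaches all 23 outcomes (best union: 22/23)
inputs {1, 3, 4, 5} (size 4) cover everything; no size-4 subset with a lexicographically smaller index list covers all 23

Answer: 4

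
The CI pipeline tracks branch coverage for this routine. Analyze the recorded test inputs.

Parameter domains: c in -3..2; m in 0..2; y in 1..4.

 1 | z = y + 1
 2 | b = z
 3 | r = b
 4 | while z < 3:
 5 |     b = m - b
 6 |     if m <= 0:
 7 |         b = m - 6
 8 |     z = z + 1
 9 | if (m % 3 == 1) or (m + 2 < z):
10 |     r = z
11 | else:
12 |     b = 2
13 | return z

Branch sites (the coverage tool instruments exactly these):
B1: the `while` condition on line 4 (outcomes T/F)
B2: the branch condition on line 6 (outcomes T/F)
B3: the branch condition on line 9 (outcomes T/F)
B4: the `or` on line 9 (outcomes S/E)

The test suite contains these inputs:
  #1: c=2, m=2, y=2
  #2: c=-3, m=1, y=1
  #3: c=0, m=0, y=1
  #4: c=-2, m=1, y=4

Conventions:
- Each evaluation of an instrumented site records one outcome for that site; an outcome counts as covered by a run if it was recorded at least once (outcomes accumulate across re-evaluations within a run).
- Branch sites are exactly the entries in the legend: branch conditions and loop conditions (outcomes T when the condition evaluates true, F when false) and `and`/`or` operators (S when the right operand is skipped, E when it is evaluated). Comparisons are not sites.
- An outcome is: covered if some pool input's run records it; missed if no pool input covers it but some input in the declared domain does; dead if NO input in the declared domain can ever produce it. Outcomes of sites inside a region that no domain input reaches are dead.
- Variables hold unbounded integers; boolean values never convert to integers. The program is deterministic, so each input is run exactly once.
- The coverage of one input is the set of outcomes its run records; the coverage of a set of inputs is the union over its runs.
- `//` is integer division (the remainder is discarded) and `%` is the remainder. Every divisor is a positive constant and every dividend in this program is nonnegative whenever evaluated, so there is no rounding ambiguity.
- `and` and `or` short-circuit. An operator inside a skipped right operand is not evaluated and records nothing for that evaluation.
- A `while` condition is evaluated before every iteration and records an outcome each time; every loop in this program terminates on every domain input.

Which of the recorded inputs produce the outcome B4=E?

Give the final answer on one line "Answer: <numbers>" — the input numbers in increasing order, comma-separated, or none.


input #1 (c=2, m=2, y=2): hits B4=E
input #2 (c=-3, m=1, y=1): never hits B4=E
input #3 (c=0, m=0, y=1): hits B4=E
input #4 (c=-2, m=1, y=4): never hits B4=E
Answer: 1, 3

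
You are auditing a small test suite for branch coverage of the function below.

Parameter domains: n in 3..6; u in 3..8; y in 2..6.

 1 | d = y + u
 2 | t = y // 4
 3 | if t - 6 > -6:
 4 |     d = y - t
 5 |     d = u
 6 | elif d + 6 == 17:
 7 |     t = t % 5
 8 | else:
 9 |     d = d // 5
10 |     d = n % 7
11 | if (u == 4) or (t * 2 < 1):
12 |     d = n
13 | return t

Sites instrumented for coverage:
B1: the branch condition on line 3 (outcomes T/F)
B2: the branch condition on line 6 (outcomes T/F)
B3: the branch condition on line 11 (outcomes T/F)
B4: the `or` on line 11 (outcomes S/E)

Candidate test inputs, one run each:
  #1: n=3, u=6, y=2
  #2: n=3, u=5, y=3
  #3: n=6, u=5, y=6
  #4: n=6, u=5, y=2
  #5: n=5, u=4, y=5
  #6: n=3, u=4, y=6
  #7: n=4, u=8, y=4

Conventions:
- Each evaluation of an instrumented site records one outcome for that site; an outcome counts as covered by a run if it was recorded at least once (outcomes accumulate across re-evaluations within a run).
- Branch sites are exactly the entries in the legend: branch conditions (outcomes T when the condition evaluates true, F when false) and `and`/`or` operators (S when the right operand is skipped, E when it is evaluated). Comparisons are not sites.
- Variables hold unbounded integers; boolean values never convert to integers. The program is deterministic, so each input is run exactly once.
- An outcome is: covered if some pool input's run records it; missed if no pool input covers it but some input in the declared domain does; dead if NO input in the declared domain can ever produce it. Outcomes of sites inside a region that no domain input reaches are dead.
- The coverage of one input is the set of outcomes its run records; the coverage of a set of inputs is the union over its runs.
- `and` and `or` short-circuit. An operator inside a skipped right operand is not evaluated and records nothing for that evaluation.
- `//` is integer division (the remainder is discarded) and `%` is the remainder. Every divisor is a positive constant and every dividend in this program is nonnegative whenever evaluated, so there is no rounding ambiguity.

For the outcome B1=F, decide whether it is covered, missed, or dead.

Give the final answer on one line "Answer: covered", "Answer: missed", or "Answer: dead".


B1=F is recorded by pool input(s) 1, 2, 4 -> covered
Answer: covered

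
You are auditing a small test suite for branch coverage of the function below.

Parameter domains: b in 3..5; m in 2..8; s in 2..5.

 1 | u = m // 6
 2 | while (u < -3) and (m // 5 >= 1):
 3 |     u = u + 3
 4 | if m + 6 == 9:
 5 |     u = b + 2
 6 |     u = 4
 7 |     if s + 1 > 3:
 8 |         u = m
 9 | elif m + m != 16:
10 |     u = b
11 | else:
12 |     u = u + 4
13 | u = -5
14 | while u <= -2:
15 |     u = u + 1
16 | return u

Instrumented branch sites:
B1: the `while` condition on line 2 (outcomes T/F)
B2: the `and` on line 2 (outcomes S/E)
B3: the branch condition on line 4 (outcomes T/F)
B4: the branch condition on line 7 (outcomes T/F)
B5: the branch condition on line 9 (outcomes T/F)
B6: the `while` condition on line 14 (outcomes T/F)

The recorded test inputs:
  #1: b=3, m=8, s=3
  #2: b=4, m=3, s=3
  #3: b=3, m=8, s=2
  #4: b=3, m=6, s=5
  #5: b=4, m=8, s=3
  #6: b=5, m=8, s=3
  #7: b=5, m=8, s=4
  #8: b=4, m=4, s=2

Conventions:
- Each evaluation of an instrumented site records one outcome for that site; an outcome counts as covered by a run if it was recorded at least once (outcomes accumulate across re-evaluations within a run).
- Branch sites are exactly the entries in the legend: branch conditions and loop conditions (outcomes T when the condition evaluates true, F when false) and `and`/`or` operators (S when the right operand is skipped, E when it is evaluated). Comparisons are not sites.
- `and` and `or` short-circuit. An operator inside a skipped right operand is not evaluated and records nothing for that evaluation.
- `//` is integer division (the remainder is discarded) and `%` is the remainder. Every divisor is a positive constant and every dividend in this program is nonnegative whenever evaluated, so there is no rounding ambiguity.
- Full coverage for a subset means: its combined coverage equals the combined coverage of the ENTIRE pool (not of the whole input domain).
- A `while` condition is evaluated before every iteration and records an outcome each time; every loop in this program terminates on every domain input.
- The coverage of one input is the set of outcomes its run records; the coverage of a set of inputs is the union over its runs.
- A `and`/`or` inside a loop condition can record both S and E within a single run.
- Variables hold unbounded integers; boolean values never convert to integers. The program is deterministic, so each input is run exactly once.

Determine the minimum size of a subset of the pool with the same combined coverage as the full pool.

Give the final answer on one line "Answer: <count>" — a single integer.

input #1 (b=3, m=8, s=3): events B2->S, B1->F, B3->F, B5->F, B6->T, B6->T, B6->T, B6->T, B6->F; covers B1=F, B2=S, B3=F, B5=F, B6=T, B6=F
input #2 (b=4, m=3, s=3): events B2->S, B1->F, B3->T, B4->T, B6->T, B6->T, B6->T, B6->T, B6->F; covers B1=F, B2=S, B3=T, B4=T, B6=T, B6=F
input #3 (b=3, m=8, s=2): events B2->S, B1->F, B3->F, B5->F, B6->T, B6->T, B6->T, B6->T, B6->F; covers B1=F, B2=S, B3=F, B5=F, B6=T, B6=F
input #4 (b=3, m=6, s=5): events B2->S, B1->F, B3->F, B5->T, B6->T, B6->T, B6->T, B6->T, B6->F; covers B1=F, B2=S, B3=F, B5=T, B6=T, B6=F
input #5 (b=4, m=8, s=3): events B2->S, B1->F, B3->F, B5->F, B6->T, B6->T, B6->T, B6->T, B6->F; covers B1=F, B2=S, B3=F, B5=F, B6=T, B6=F
input #6 (b=5, m=8, s=3): events B2->S, B1->F, B3->F, B5->F, B6->T, B6->T, B6->T, B6->T, B6->F; covers B1=F, B2=S, B3=F, B5=F, B6=T, B6=F
input #7 (b=5, m=8, s=4): events B2->S, B1->F, B3->F, B5->F, B6->T, B6->T, B6->T, B6->T, B6->F; covers B1=F, B2=S, B3=F, B5=F, B6=T, B6=F
input #8 (b=4, m=4, s=2): events B2->S, B1->F, B3->F, B5->T, B6->T, B6->T, B6->T, B6->T, B6->F; covers B1=F, B2=S, B3=F, B5=T, B6=T, B6=F
together the pool reaches 9 outcomes: B1=F, B2=S, B3=T, B3=F, B4=T, B5=T, B5=F, B6=T, B6=F
size 1 is not enough: best union over all size-1 subsets is 6/9
size 2 is not enough: best union over all size-2 subsets is 8/9
at size 3, {1, 2, 4} reaches all 9 outcomes; every lexicographically earlier size-3 subset fails

Answer: 3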